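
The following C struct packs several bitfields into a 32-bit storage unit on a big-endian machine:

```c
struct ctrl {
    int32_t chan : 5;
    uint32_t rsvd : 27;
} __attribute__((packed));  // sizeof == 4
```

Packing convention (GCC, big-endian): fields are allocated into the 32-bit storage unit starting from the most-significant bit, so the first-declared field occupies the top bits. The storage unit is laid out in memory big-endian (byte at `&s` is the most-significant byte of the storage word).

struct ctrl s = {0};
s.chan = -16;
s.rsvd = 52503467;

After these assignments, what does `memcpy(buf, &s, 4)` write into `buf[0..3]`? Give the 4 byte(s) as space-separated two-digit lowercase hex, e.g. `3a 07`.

83 21 23 ab

chan (5b) val=-16 bits=0x10 at bit 27: 0x80000000
rsvd (27b) val=52503467 bits=0x32123ab at bit 0: 0x832123ab
word = 0x832123ab → big-endian bytes:
  [0]=0x83  [1]=0x21  [2]=0x23  [3]=0xab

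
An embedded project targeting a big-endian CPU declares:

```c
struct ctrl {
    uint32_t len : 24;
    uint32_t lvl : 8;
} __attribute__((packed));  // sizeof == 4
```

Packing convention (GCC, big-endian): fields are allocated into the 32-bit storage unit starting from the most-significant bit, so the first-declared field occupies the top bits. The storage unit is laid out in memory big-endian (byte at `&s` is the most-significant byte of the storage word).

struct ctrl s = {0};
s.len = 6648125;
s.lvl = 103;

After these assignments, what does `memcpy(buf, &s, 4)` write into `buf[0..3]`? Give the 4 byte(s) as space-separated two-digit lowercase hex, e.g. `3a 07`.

65 71 3d 67

[8+:24] len=6648125 & 0xffffff = 0x65713d; word=0x65713d00
[0+:8] lvl=103 & 0xff = 0x67; word=0x65713d67
word = 0x65713d67 → big-endian bytes:
  [0]=0x65  [1]=0x71  [2]=0x3d  [3]=0x67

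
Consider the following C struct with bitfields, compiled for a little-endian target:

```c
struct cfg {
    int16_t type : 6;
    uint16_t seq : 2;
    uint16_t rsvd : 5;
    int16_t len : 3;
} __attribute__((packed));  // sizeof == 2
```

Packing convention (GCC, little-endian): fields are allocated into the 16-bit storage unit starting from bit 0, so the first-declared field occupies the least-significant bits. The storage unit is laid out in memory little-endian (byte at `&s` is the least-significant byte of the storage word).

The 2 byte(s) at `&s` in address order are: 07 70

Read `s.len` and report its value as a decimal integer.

3

[0]=0x07 [1]=0x70 (little-endian) → word 0x7007
type:6 @ bit 0 → (0x7007>>0)&0x3f = 0x7
seq:2 @ bit 6 → (0x7007>>6)&0x3 = 0x0
rsvd:5 @ bit 8 → (0x7007>>8)&0x1f = 0x10
len:3 @ bit 13 → (0x7007>>13)&0x7 = 0x3  ←
len signed 3b, MSB=0: value = 3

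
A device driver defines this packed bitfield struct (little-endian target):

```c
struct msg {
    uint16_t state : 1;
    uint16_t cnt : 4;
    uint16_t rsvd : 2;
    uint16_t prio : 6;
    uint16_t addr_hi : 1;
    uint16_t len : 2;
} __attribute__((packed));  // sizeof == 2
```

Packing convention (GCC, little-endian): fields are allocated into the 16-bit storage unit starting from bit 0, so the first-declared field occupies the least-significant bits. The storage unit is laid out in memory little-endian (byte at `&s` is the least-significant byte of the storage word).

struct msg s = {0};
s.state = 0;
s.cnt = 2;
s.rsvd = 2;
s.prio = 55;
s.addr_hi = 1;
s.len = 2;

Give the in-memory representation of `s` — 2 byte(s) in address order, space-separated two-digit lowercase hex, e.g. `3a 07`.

c4 bb

state:1 = 0 → 0x0 << 0 → word 0x0000
cnt:4 = 2 → 0x2 << 1 → word 0x0004
rsvd:2 = 2 → 0x2 << 5 → word 0x0044
prio:6 = 55 → 0x37 << 7 → word 0x1bc4
addr_hi:1 = 1 → 0x1 << 13 → word 0x3bc4
len:2 = 2 → 0x2 << 14 → word 0xbbc4
word = 0xbbc4 → little-endian bytes:
  [0]=0xc4  [1]=0xbb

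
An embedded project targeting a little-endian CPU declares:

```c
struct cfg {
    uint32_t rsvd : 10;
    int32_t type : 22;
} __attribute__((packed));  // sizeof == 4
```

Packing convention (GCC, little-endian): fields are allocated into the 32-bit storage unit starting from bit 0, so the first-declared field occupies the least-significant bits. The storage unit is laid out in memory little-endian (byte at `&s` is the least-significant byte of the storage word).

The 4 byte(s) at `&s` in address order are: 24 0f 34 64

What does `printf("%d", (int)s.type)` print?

1641731

[0]=0x24 [1]=0x0f [2]=0x34 [3]=0x64 (little-endian) → word 0x64340f24
rsvd [0+:10] = (word>>0) & 0x3ff = 804
type [10+:22] = (word>>10) & 0x3fffff = 1641731  ←
type signed 22b, MSB=0: value = 1641731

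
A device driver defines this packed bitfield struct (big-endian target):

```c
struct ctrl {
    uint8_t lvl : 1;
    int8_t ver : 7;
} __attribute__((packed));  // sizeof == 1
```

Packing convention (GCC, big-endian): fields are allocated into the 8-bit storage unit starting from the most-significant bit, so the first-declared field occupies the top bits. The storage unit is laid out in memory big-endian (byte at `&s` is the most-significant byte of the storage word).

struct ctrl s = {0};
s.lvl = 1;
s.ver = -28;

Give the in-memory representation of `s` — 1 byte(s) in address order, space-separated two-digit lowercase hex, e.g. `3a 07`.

e4

lvl:1 = 1 → 0x1 << 7 → word 0x80
ver:7 = -28 → 0x64 << 0 → word 0xe4
word = 0xe4 → big-endian bytes:
  [0]=0xe4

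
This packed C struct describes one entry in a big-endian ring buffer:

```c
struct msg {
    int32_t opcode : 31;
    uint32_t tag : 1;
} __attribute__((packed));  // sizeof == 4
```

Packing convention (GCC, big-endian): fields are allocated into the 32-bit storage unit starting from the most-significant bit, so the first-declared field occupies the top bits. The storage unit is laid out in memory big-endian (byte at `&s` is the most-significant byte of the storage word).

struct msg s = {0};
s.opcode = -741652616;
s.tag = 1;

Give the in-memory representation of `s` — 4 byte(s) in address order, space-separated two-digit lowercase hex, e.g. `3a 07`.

a7 96 8e f1

opcode (31b) val=-741652616 bits=0x53cb4778 at bit 1: 0xa7968ef0
tag (1b) val=1 bits=0x1 at bit 0: 0xa7968ef1
word = 0xa7968ef1 → big-endian bytes:
  [0]=0xa7  [1]=0x96  [2]=0x8e  [3]=0xf1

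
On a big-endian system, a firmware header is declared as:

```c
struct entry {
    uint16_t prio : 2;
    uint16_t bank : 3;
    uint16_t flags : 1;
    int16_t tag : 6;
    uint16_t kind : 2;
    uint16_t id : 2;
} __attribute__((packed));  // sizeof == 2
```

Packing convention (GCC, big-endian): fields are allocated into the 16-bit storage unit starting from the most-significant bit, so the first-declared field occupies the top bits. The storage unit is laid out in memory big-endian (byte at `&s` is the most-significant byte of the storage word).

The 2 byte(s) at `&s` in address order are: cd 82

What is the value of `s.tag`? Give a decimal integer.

[0]=0xcd [1]=0x82 (big-endian) → word 0xcd82
prio [14+:2] = (word>>14) & 0x3 = 3
bank [11+:3] = (word>>11) & 0x7 = 1
flags [10+:1] = (word>>10) & 0x1 = 1
tag [4+:6] = (word>>4) & 0x3f = 24  ←
kind [2+:2] = (word>>2) & 0x3 = 0
id [0+:2] = (word>>0) & 0x3 = 2
tag signed 6b, MSB=0: value = 24

24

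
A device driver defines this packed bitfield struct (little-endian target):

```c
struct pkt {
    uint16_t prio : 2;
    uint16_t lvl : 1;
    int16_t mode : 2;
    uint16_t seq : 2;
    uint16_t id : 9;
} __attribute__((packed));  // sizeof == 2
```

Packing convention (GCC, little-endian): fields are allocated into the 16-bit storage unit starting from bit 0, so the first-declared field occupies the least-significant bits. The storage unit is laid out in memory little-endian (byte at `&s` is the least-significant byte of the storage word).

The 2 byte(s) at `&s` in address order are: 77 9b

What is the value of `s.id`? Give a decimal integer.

310

[0]=0x77 [1]=0x9b (little-endian) → word 0x9b77
prio:2 @ bit 0 → (0x9b77>>0)&0x3 = 0x3
lvl:1 @ bit 2 → (0x9b77>>2)&0x1 = 0x1
mode:2 @ bit 3 → (0x9b77>>3)&0x3 = 0x2
seq:2 @ bit 5 → (0x9b77>>5)&0x3 = 0x3
id:9 @ bit 7 → (0x9b77>>7)&0x1ff = 0x136  ←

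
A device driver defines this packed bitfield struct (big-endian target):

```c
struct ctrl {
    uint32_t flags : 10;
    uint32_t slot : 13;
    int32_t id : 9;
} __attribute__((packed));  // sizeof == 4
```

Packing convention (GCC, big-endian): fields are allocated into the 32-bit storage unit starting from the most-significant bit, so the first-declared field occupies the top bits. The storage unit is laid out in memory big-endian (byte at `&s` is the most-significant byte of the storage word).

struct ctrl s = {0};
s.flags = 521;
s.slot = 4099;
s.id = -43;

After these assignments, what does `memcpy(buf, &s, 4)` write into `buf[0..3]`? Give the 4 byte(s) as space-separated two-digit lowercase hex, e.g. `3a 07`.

82 60 07 d5

flags (10b) val=521 bits=0x209 at bit 22: 0x82400000
slot (13b) val=4099 bits=0x1003 at bit 9: 0x82600600
id (9b) val=-43 bits=0x1d5 at bit 0: 0x826007d5
word = 0x826007d5 → big-endian bytes:
  [0]=0x82  [1]=0x60  [2]=0x07  [3]=0xd5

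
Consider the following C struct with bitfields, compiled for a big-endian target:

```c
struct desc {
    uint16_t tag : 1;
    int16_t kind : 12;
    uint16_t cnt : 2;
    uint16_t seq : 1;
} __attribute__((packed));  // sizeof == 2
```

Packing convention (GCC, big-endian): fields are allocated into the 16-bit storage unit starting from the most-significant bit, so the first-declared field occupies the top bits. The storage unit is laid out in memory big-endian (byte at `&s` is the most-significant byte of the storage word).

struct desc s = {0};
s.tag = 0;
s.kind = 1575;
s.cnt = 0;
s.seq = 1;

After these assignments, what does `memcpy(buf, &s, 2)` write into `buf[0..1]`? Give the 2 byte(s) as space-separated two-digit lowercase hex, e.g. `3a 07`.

31 39

[15+:1] tag=0 & 0x1 = 0x0; word=0x0000
[3+:12] kind=1575 & 0xfff = 0x627; word=0x3138
[1+:2] cnt=0 & 0x3 = 0x0; word=0x3138
[0+:1] seq=1 & 0x1 = 0x1; word=0x3139
word = 0x3139 → big-endian bytes:
  [0]=0x31  [1]=0x39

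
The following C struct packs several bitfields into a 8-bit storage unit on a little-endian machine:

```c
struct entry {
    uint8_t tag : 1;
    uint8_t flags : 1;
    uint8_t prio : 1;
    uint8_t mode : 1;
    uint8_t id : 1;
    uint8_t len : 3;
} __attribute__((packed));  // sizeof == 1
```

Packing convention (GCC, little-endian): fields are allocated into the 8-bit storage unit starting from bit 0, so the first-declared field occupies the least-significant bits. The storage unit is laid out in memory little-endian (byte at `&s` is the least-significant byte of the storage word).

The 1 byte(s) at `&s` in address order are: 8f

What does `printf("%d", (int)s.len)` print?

4

[0]=0x8f (little-endian) → word 0x8f
tag [0+:1] = (word>>0) & 0x1 = 1
flags [1+:1] = (word>>1) & 0x1 = 1
prio [2+:1] = (word>>2) & 0x1 = 1
mode [3+:1] = (word>>3) & 0x1 = 1
id [4+:1] = (word>>4) & 0x1 = 0
len [5+:3] = (word>>5) & 0x7 = 4  ←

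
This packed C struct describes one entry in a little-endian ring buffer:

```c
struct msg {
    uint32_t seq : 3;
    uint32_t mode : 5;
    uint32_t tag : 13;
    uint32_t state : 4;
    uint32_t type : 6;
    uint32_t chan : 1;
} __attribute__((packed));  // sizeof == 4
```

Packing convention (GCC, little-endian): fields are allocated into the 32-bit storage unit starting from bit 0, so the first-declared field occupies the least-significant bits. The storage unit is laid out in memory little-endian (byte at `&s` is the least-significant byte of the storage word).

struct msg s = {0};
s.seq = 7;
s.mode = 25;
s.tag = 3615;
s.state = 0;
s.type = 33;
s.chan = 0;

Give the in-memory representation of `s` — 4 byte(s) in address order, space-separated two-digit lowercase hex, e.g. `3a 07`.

seq (3b) val=7 bits=0x7 at bit 0: 0x00000007
mode (5b) val=25 bits=0x19 at bit 3: 0x000000cf
tag (13b) val=3615 bits=0xe1f at bit 8: 0x000e1fcf
state (4b) val=0 bits=0x0 at bit 21: 0x000e1fcf
type (6b) val=33 bits=0x21 at bit 25: 0x420e1fcf
chan (1b) val=0 bits=0x0 at bit 31: 0x420e1fcf
word = 0x420e1fcf → little-endian bytes:
  [0]=0xcf  [1]=0x1f  [2]=0x0e  [3]=0x42

cf 1f 0e 42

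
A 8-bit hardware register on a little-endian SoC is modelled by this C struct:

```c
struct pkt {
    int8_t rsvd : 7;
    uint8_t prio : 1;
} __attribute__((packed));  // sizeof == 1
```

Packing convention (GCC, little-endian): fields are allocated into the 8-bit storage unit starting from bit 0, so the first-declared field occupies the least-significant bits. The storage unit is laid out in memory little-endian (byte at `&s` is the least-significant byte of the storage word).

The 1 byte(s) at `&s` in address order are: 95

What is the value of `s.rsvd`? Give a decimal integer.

[0]=0x95 (little-endian) → word 0x95
rsvd [0+:7] = (word>>0) & 0x7f = 21  ←
prio [7+:1] = (word>>7) & 0x1 = 1
rsvd signed 7b, MSB=0: value = 21

21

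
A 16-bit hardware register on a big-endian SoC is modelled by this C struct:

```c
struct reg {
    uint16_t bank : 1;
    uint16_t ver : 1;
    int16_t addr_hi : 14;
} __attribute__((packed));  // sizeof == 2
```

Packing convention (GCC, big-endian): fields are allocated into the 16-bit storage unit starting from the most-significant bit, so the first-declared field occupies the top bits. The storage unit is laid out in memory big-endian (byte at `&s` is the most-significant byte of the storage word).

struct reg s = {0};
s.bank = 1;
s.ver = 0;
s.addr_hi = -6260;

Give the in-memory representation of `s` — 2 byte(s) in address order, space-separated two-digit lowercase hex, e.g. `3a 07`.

a7 8c

bank (1b) val=1 bits=0x1 at bit 15: 0x8000
ver (1b) val=0 bits=0x0 at bit 14: 0x8000
addr_hi (14b) val=-6260 bits=0x278c at bit 0: 0xa78c
word = 0xa78c → big-endian bytes:
  [0]=0xa7  [1]=0x8c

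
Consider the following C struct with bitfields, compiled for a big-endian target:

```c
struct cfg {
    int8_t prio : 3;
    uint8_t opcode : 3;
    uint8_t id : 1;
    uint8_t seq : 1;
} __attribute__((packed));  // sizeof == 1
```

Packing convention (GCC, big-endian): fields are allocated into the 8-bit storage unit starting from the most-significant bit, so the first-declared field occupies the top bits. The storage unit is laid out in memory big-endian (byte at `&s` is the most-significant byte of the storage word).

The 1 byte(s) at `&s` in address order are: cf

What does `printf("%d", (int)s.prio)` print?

[0]=0xcf (big-endian) → word 0xcf
prio:3 @ bit 5 → (0xcf>>5)&0x7 = 0x6  ←
opcode:3 @ bit 2 → (0xcf>>2)&0x7 = 0x3
id:1 @ bit 1 → (0xcf>>1)&0x1 = 0x1
seq:1 @ bit 0 → (0xcf>>0)&0x1 = 0x1
prio signed 3b, MSB=1: 6 - 8 = -2

-2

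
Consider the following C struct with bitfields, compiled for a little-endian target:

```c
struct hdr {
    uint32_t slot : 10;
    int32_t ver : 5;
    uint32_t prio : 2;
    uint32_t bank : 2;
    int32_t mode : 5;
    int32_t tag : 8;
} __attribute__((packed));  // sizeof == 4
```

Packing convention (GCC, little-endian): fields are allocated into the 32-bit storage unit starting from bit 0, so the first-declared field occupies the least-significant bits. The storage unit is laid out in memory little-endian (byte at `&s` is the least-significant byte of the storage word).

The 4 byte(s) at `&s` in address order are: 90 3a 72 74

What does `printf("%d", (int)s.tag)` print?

116

[0]=0x90 [1]=0x3a [2]=0x72 [3]=0x74 (little-endian) → word 0x74723a90
slot [0+:10] = (word>>0) & 0x3ff = 656
ver [10+:5] = (word>>10) & 0x1f = 14
prio [15+:2] = (word>>15) & 0x3 = 0
bank [17+:2] = (word>>17) & 0x3 = 1
mode [19+:5] = (word>>19) & 0x1f = 14
tag [24+:8] = (word>>24) & 0xff = 116  ←
tag signed 8b, MSB=0: value = 116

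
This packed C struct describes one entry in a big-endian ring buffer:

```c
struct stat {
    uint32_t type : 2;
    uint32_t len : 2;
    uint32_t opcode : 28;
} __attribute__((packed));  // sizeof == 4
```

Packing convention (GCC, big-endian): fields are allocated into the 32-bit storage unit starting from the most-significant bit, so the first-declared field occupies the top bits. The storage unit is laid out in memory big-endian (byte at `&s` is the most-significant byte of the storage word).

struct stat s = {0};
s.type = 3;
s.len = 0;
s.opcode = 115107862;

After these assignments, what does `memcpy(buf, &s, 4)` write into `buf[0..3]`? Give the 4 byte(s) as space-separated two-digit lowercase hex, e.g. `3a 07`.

c6 dc 68 16

type:2 = 3 → 0x3 << 30 → word 0xc0000000
len:2 = 0 → 0x0 << 28 → word 0xc0000000
opcode:28 = 115107862 → 0x6dc6816 << 0 → word 0xc6dc6816
word = 0xc6dc6816 → big-endian bytes:
  [0]=0xc6  [1]=0xdc  [2]=0x68  [3]=0x16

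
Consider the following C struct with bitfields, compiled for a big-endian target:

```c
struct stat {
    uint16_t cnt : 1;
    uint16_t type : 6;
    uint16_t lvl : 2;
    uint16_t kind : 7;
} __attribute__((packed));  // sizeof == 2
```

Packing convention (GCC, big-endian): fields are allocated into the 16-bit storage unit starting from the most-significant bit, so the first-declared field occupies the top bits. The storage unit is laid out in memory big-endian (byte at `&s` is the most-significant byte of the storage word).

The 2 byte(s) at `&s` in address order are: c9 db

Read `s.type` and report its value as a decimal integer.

[0]=0xc9 [1]=0xdb (big-endian) → word 0xc9db
cnt:1 @ bit 15 → (0xc9db>>15)&0x1 = 0x1
type:6 @ bit 9 → (0xc9db>>9)&0x3f = 0x24  ←
lvl:2 @ bit 7 → (0xc9db>>7)&0x3 = 0x3
kind:7 @ bit 0 → (0xc9db>>0)&0x7f = 0x5b

36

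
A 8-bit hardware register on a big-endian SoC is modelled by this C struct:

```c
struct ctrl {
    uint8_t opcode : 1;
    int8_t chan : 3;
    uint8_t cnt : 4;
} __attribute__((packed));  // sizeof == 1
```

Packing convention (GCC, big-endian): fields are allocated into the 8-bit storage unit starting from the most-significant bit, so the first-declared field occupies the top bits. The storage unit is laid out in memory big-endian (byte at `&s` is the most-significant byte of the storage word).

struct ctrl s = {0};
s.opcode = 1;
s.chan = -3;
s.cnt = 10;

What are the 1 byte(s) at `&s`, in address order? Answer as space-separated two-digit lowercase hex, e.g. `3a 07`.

da

opcode:1 = 1 → 0x1 << 7 → word 0x80
chan:3 = -3 → 0x5 << 4 → word 0xd0
cnt:4 = 10 → 0xa << 0 → word 0xda
word = 0xda → big-endian bytes:
  [0]=0xda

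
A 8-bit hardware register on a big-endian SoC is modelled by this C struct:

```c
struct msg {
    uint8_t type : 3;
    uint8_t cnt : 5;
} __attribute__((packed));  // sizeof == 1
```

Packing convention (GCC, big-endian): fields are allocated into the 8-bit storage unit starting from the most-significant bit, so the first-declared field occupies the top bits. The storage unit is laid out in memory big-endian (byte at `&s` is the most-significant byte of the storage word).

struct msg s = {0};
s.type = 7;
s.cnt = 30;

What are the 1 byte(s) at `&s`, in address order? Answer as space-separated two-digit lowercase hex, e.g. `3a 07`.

fe

type:3 = 7 → 0x7 << 5 → word 0xe0
cnt:5 = 30 → 0x1e << 0 → word 0xfe
word = 0xfe → big-endian bytes:
  [0]=0xfe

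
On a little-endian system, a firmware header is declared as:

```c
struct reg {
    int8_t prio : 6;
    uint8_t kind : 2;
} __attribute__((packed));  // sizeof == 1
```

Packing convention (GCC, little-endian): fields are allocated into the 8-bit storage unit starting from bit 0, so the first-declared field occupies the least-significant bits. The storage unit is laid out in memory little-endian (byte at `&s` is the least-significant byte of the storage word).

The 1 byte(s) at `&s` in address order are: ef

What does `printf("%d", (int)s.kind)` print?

3

[0]=0xef (little-endian) → word 0xef
prio:6 @ bit 0 → (0xef>>0)&0x3f = 0x2f
kind:2 @ bit 6 → (0xef>>6)&0x3 = 0x3  ←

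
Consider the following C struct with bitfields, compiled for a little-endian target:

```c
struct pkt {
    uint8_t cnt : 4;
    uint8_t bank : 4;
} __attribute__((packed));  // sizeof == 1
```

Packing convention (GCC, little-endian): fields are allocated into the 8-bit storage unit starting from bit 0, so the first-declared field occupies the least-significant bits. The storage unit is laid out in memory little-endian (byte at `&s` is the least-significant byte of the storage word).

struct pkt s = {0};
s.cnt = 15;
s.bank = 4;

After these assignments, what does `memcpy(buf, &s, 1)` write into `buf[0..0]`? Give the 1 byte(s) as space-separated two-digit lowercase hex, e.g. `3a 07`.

4f

cnt:4 = 15 → 0xf << 0 → word 0x0f
bank:4 = 4 → 0x4 << 4 → word 0x4f
word = 0x4f → little-endian bytes:
  [0]=0x4f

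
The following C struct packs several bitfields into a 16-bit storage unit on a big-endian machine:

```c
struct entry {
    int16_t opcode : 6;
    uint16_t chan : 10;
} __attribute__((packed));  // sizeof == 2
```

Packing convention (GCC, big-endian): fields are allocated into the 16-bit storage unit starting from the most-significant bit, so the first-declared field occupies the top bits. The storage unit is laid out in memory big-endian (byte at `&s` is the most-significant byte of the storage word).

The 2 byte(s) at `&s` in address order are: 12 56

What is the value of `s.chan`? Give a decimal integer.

598

[0]=0x12 [1]=0x56 (big-endian) → word 0x1256
opcode:6 @ bit 10 → (0x1256>>10)&0x3f = 0x4
chan:10 @ bit 0 → (0x1256>>0)&0x3ff = 0x256  ←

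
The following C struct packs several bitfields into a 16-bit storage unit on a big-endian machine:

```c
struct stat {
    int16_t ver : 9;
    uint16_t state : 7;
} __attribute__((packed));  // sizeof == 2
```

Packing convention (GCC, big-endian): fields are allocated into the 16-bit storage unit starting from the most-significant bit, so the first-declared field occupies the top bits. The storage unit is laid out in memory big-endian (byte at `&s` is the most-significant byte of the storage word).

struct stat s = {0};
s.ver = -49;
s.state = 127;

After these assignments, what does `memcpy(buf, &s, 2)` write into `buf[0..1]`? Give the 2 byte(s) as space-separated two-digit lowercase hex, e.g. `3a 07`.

ver:9 = -49 → 0x1cf << 7 → word 0xe780
state:7 = 127 → 0x7f << 0 → word 0xe7ff
word = 0xe7ff → big-endian bytes:
  [0]=0xe7  [1]=0xff

e7 ff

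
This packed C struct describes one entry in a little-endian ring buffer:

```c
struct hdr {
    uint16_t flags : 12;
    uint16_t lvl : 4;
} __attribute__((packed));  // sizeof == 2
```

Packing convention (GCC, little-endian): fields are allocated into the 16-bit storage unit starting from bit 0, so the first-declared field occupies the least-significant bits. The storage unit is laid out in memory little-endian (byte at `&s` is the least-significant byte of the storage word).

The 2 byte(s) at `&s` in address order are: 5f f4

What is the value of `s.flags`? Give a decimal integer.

[0]=0x5f [1]=0xf4 (little-endian) → word 0xf45f
flags:12 @ bit 0 → (0xf45f>>0)&0xfff = 0x45f  ←
lvl:4 @ bit 12 → (0xf45f>>12)&0xf = 0xf

1119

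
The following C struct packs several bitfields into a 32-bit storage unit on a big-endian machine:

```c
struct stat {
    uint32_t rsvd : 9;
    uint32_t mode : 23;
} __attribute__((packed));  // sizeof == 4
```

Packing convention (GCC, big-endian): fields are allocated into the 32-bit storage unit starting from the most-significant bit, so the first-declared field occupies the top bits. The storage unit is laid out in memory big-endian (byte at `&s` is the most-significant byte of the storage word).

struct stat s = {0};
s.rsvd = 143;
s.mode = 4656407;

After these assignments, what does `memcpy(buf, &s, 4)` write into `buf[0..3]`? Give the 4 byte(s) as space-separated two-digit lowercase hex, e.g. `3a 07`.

47 c7 0d 17

rsvd (9b) val=143 bits=0x8f at bit 23: 0x47800000
mode (23b) val=4656407 bits=0x470d17 at bit 0: 0x47c70d17
word = 0x47c70d17 → big-endian bytes:
  [0]=0x47  [1]=0xc7  [2]=0x0d  [3]=0x17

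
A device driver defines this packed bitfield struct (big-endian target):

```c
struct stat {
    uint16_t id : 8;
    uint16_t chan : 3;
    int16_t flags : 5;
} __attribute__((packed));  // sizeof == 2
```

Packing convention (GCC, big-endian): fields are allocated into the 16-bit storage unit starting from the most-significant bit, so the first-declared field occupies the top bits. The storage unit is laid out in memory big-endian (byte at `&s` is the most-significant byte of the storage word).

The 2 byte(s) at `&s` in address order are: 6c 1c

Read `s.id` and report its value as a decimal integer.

[0]=0x6c [1]=0x1c (big-endian) → word 0x6c1c
id:8 @ bit 8 → (0x6c1c>>8)&0xff = 0x6c  ←
chan:3 @ bit 5 → (0x6c1c>>5)&0x7 = 0x0
flags:5 @ bit 0 → (0x6c1c>>0)&0x1f = 0x1c

108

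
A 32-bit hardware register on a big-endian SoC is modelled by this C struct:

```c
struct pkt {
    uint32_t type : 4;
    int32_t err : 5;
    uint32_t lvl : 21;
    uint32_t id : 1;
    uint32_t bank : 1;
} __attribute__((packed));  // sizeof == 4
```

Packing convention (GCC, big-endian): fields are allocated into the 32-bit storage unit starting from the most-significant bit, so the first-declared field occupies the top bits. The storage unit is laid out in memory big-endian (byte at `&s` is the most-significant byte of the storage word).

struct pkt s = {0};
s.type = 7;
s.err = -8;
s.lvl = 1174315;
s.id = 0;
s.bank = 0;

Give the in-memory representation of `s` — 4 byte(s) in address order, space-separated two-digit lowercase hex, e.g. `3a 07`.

7c 47 ac ac

type:4 = 7 → 0x7 << 28 → word 0x70000000
err:5 = -8 → 0x18 << 23 → word 0x7c000000
lvl:21 = 1174315 → 0x11eb2b << 2 → word 0x7c47acac
id:1 = 0 → 0x0 << 1 → word 0x7c47acac
bank:1 = 0 → 0x0 << 0 → word 0x7c47acac
word = 0x7c47acac → big-endian bytes:
  [0]=0x7c  [1]=0x47  [2]=0xac  [3]=0xac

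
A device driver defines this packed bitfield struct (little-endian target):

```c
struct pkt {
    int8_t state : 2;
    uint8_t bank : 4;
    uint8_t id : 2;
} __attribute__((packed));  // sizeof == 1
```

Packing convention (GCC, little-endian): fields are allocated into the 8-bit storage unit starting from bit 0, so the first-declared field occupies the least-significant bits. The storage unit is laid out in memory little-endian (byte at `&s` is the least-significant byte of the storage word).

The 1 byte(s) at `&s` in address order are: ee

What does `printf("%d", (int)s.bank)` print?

11

[0]=0xee (little-endian) → word 0xee
state:2 @ bit 0 → (0xee>>0)&0x3 = 0x2
bank:4 @ bit 2 → (0xee>>2)&0xf = 0xb  ←
id:2 @ bit 6 → (0xee>>6)&0x3 = 0x3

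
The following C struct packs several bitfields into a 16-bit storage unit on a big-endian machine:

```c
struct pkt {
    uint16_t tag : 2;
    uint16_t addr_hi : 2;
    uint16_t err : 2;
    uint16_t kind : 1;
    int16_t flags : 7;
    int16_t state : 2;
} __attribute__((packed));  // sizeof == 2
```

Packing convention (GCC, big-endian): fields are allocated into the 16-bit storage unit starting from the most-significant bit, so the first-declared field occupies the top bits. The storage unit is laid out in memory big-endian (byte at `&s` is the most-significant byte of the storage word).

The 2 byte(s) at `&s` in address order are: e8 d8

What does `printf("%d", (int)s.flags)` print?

[0]=0xe8 [1]=0xd8 (big-endian) → word 0xe8d8
tag:2 @ bit 14 → (0xe8d8>>14)&0x3 = 0x3
addr_hi:2 @ bit 12 → (0xe8d8>>12)&0x3 = 0x2
err:2 @ bit 10 → (0xe8d8>>10)&0x3 = 0x2
kind:1 @ bit 9 → (0xe8d8>>9)&0x1 = 0x0
flags:7 @ bit 2 → (0xe8d8>>2)&0x7f = 0x36  ←
state:2 @ bit 0 → (0xe8d8>>0)&0x3 = 0x0
flags signed 7b, MSB=0: value = 54

54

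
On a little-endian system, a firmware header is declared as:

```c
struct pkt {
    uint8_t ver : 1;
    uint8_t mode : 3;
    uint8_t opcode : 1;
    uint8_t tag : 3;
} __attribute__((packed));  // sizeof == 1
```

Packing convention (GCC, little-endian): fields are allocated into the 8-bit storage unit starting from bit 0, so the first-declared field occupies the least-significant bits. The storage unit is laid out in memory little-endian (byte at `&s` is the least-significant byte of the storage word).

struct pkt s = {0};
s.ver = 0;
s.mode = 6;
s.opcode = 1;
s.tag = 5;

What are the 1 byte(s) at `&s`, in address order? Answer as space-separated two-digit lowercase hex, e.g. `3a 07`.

bc

ver (1b) val=0 bits=0x0 at bit 0: 0x00
mode (3b) val=6 bits=0x6 at bit 1: 0x0c
opcode (1b) val=1 bits=0x1 at bit 4: 0x1c
tag (3b) val=5 bits=0x5 at bit 5: 0xbc
word = 0xbc → little-endian bytes:
  [0]=0xbc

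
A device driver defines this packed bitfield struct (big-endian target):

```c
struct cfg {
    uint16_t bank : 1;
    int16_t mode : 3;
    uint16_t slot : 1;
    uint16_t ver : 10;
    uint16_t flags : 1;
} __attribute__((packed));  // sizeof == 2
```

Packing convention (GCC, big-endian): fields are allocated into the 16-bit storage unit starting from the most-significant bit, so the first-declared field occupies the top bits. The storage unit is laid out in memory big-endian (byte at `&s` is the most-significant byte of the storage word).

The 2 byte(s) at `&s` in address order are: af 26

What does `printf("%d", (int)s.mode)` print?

[0]=0xaf [1]=0x26 (big-endian) → word 0xaf26
bank [15+:1] = (word>>15) & 0x1 = 1
mode [12+:3] = (word>>12) & 0x7 = 2  ←
slot [11+:1] = (word>>11) & 0x1 = 1
ver [1+:10] = (word>>1) & 0x3ff = 915
flags [0+:1] = (word>>0) & 0x1 = 0
mode signed 3b, MSB=0: value = 2

2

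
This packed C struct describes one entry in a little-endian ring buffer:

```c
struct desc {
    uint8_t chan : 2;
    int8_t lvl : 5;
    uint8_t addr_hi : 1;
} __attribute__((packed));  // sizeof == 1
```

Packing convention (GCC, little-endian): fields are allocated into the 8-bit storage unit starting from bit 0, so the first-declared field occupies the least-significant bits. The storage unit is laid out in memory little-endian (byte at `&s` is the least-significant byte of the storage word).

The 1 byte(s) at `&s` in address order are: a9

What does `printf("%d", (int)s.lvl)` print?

[0]=0xa9 (little-endian) → word 0xa9
chan [0+:2] = (word>>0) & 0x3 = 1
lvl [2+:5] = (word>>2) & 0x1f = 10  ←
addr_hi [7+:1] = (word>>7) & 0x1 = 1
lvl signed 5b, MSB=0: value = 10

10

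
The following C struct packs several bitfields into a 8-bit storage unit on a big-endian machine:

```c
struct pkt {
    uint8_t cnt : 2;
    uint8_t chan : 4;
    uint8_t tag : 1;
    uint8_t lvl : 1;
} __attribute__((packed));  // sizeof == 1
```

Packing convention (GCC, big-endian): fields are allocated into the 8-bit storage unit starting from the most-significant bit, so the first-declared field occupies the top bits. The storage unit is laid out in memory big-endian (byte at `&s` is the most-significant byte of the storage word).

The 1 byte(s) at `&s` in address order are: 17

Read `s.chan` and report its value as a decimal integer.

5

[0]=0x17 (big-endian) → word 0x17
cnt:2 @ bit 6 → (0x17>>6)&0x3 = 0x0
chan:4 @ bit 2 → (0x17>>2)&0xf = 0x5  ←
tag:1 @ bit 1 → (0x17>>1)&0x1 = 0x1
lvl:1 @ bit 0 → (0x17>>0)&0x1 = 0x1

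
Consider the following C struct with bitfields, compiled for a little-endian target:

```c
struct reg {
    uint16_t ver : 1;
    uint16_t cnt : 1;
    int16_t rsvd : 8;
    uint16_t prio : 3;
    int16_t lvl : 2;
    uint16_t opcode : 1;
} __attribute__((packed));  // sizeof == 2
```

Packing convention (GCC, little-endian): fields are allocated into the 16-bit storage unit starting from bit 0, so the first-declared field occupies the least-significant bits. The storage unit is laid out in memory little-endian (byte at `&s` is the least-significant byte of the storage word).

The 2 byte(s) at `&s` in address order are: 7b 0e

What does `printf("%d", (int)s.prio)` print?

[0]=0x7b [1]=0x0e (little-endian) → word 0x0e7b
ver:1 @ bit 0 → (0x0e7b>>0)&0x1 = 0x1
cnt:1 @ bit 1 → (0x0e7b>>1)&0x1 = 0x1
rsvd:8 @ bit 2 → (0x0e7b>>2)&0xff = 0x9e
prio:3 @ bit 10 → (0x0e7b>>10)&0x7 = 0x3  ←
lvl:2 @ bit 13 → (0x0e7b>>13)&0x3 = 0x0
opcode:1 @ bit 15 → (0x0e7b>>15)&0x1 = 0x0

3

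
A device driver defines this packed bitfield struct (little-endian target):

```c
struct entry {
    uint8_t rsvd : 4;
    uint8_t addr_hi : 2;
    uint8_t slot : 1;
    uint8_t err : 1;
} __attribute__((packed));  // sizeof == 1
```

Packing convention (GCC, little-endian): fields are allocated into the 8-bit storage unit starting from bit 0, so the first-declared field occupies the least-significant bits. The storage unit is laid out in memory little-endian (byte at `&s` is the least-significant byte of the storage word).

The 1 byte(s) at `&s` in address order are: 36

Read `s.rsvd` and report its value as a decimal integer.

[0]=0x36 (little-endian) → word 0x36
rsvd [0+:4] = (word>>0) & 0xf = 6  ←
addr_hi [4+:2] = (word>>4) & 0x3 = 3
slot [6+:1] = (word>>6) & 0x1 = 0
err [7+:1] = (word>>7) & 0x1 = 0

6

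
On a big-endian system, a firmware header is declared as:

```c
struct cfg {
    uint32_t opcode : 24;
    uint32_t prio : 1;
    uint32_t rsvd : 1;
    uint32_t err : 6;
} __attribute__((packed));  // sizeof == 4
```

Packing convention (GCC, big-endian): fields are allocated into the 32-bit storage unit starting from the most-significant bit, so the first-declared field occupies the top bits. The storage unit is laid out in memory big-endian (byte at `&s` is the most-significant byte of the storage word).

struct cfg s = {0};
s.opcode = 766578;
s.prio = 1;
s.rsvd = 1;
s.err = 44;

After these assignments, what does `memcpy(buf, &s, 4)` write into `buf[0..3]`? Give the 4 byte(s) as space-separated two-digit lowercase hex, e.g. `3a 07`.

opcode:24 = 766578 → 0xbb272 << 8 → word 0x0bb27200
prio:1 = 1 → 0x1 << 7 → word 0x0bb27280
rsvd:1 = 1 → 0x1 << 6 → word 0x0bb272c0
err:6 = 44 → 0x2c << 0 → word 0x0bb272ec
word = 0x0bb272ec → big-endian bytes:
  [0]=0x0b  [1]=0xb2  [2]=0x72  [3]=0xec

0b b2 72 ec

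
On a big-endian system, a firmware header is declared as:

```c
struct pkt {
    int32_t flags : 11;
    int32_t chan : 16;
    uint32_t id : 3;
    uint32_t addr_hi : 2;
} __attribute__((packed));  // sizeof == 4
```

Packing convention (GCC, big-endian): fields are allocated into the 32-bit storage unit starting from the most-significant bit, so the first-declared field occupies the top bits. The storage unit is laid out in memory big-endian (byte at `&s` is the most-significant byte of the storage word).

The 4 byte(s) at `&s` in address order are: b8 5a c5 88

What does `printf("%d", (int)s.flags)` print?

-574

[0]=0xb8 [1]=0x5a [2]=0xc5 [3]=0x88 (big-endian) → word 0xb85ac588
flags:11 @ bit 21 → (0xb85ac588>>21)&0x7ff = 0x5c2  ←
chan:16 @ bit 5 → (0xb85ac588>>5)&0xffff = 0xd62c
id:3 @ bit 2 → (0xb85ac588>>2)&0x7 = 0x2
addr_hi:2 @ bit 0 → (0xb85ac588>>0)&0x3 = 0x0
flags signed 11b, MSB=1: 1474 - 2048 = -574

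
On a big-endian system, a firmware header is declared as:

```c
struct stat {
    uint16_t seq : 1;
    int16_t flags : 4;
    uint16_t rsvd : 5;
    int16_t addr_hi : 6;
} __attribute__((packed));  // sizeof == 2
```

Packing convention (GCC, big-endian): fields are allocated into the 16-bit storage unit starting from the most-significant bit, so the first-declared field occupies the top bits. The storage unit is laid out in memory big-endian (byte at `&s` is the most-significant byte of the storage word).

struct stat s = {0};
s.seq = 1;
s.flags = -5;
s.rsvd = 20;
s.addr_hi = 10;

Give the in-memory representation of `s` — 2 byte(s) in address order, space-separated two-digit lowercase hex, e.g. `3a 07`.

[15+:1] seq=1 & 0x1 = 0x1; word=0x8000
[11+:4] flags=-5 & 0xf = 0xb; word=0xd800
[6+:5] rsvd=20 & 0x1f = 0x14; word=0xdd00
[0+:6] addr_hi=10 & 0x3f = 0xa; word=0xdd0a
word = 0xdd0a → big-endian bytes:
  [0]=0xdd  [1]=0x0a

dd 0a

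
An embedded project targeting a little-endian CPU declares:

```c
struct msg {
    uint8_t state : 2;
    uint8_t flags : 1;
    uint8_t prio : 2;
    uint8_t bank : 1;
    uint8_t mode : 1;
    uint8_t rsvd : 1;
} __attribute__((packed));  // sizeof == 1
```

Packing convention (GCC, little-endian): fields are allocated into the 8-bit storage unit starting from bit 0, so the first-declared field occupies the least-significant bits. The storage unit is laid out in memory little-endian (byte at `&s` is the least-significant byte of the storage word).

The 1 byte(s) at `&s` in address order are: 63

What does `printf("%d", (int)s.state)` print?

3

[0]=0x63 (little-endian) → word 0x63
state [0+:2] = (word>>0) & 0x3 = 3  ←
flags [2+:1] = (word>>2) & 0x1 = 0
prio [3+:2] = (word>>3) & 0x3 = 0
bank [5+:1] = (word>>5) & 0x1 = 1
mode [6+:1] = (word>>6) & 0x1 = 1
rsvd [7+:1] = (word>>7) & 0x1 = 0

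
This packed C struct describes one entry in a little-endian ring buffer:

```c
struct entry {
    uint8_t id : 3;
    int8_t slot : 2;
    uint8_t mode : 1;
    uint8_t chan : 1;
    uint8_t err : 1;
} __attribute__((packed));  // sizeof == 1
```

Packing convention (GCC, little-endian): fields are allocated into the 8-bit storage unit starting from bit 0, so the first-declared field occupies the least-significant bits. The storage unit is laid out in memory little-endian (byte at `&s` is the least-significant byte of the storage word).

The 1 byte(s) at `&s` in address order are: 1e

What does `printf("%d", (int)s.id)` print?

6

[0]=0x1e (little-endian) → word 0x1e
id:3 @ bit 0 → (0x1e>>0)&0x7 = 0x6  ←
slot:2 @ bit 3 → (0x1e>>3)&0x3 = 0x3
mode:1 @ bit 5 → (0x1e>>5)&0x1 = 0x0
chan:1 @ bit 6 → (0x1e>>6)&0x1 = 0x0
err:1 @ bit 7 → (0x1e>>7)&0x1 = 0x0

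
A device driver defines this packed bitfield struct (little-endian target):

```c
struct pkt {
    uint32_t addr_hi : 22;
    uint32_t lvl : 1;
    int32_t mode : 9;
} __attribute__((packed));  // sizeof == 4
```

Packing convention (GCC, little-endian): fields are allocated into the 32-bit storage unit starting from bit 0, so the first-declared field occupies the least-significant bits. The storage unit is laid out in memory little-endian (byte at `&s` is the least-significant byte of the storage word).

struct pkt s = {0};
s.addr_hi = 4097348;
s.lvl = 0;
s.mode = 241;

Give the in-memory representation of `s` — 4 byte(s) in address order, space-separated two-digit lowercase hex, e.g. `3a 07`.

44 85 be 78

[0+:22] addr_hi=4097348 & 0x3fffff = 0x3e8544; word=0x003e8544
[22+:1] lvl=0 & 0x1 = 0x0; word=0x003e8544
[23+:9] mode=241 & 0x1ff = 0xf1; word=0x78be8544
word = 0x78be8544 → little-endian bytes:
  [0]=0x44  [1]=0x85  [2]=0xbe  [3]=0x78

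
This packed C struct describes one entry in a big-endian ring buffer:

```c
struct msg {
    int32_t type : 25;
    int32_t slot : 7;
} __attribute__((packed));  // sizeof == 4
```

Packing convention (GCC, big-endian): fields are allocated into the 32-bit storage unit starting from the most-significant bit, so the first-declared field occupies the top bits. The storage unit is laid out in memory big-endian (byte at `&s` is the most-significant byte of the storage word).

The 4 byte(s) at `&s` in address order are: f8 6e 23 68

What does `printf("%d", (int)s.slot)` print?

-24

[0]=0xf8 [1]=0x6e [2]=0x23 [3]=0x68 (big-endian) → word 0xf86e2368
type [7+:25] = (word>>7) & 0x1ffffff = 32562246
slot [0+:7] = (word>>0) & 0x7f = 104  ←
slot signed 7b, MSB=1: 104 - 128 = -24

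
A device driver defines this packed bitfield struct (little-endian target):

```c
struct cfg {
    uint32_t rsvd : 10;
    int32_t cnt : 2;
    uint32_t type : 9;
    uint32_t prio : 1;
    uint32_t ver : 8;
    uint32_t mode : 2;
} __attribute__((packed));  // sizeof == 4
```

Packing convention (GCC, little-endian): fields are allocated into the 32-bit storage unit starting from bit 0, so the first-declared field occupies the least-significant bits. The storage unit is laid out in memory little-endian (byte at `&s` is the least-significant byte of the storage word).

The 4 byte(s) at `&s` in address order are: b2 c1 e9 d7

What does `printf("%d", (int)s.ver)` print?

95

[0]=0xb2 [1]=0xc1 [2]=0xe9 [3]=0xd7 (little-endian) → word 0xd7e9c1b2
rsvd:10 @ bit 0 → (0xd7e9c1b2>>0)&0x3ff = 0x1b2
cnt:2 @ bit 10 → (0xd7e9c1b2>>10)&0x3 = 0x0
type:9 @ bit 12 → (0xd7e9c1b2>>12)&0x1ff = 0x9c
prio:1 @ bit 21 → (0xd7e9c1b2>>21)&0x1 = 0x1
ver:8 @ bit 22 → (0xd7e9c1b2>>22)&0xff = 0x5f  ←
mode:2 @ bit 30 → (0xd7e9c1b2>>30)&0x3 = 0x3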